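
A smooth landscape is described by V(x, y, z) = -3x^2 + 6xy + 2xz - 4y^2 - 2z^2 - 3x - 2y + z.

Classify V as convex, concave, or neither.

concave

V is quadratic, so its Hessian is the constant matrix H = [[-6, 6, 2], [6, -8, 0], [2, 0, -4]].
Leading principal minors: -6, 12, -16.
Signs alternate −, +, − ⇒ H ≺ 0 ⇒ concave.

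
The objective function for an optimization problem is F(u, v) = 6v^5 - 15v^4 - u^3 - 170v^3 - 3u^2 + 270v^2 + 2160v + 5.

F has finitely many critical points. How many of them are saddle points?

4

F separates as a function of u plus a function of v, so ∇F=0 decouples.
∂F/∂u = -3u(u + 2) = 0 at u ∈ {-2, 0}; ∂F/∂v = 30(v - 4)(v - 3)(v + 2)(v + 3) = 0 at v ∈ {-3, -2, 3, 4}.
The Hessian is diagonal: diag(F_uu, F_vv). Second derivatives: F_uu(-2)=6, F_uu(0)=-6; F_vv(-3)=-1260, F_vv(-2)=900, F_vv(3)=-900, F_vv(4)=1260.
Saddle points occur where the two diagonal entries have opposite signs: (-2, -3), (-2, 3), (0, -2), (0, 4). Count: 4.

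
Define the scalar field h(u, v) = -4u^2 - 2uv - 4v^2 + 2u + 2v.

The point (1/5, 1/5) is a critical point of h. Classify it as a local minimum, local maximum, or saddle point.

The Hessian of h is constant: H = [[-8, -2], [-2, -8]].
det(H) = (-8)·(-8) − (-2)² = 60.
det(H) > 0 and tr(H) = -16 < 0, so H is negative definite and the point is a local maximum.

local maximum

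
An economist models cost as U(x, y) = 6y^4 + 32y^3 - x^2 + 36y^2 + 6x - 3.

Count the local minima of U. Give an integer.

0

U separates as a function of x plus a function of y, so ∇U=0 decouples.
∂U/∂x = -2(x - 3) = 0 at x ∈ {3}; ∂U/∂y = 24y(y + 1)(y + 3) = 0 at y ∈ {-3, -1, 0}.
The Hessian is diagonal: diag(U_xx, U_yy). Second derivatives: U_xx(3)=-2; U_yy(-3)=144, U_yy(-1)=-48, U_yy(0)=72.
Local minima occur where both diagonal entries positive: none. Count: 0.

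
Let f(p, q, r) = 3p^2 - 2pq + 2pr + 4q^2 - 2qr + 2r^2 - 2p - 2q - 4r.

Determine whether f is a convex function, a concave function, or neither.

convex

f is quadratic, so its Hessian is the constant matrix H = [[6, -2, 2], [-2, 8, -2], [2, -2, 4]].
Leading principal minors: 6, 44, 136.
All positive ⇒ H ≻ 0 ⇒ convex.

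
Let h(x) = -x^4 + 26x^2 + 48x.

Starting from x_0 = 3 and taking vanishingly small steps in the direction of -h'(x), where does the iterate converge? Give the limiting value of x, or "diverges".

-1

h'(x) = -4(x - 4)(x + 1)(x + 3), so h'(3) = 96.
Gradient descent moves in the -h' direction, i.e. x is decreasing.
The nearest critical point in that direction is x = -1, where h'' = 40 > 0 (a local minimum). The iterate converges there.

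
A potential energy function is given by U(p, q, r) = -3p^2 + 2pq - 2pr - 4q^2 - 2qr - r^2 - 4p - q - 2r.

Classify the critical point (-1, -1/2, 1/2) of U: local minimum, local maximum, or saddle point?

local maximum

The Hessian is constant: H = [[-6, 2, -2], [2, -8, -2], [-2, -2, -2]].
Leading principal minors: Δ₁ = -6, Δ₂ = 44, Δ₃ = -16.
The minors alternate sign starting negative (−, +, −), so H is negative definite: a local maximum.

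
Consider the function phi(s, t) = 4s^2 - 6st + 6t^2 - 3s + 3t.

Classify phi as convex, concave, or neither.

phi is quadratic, so its Hessian is the constant matrix H = [[8, -6], [-6, 12]].
det(H) = 60, tr(H) = 20.
det(H) > 0 and tr(H) > 0, so H is positive definite everywhere: convex.

convex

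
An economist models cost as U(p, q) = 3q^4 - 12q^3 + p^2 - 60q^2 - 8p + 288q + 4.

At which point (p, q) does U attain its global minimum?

(4, -3)

U(p,q) separates as A(p) + B(q) + 4, so its minimum is min A + min B + 4.
A'(p) = 2p - 8 vanishes at p ∈ {4}; B'(q) = 12(q - 4)(q - 2)(q + 3) vanishes at q ∈ {-3, 2, 4}.
Local minima of A (where A''>0): A(4)=-16. Local minima of B: B(-3)=-837, B(4)=192.
So the global minimum of U is A(4) + B(-3) + 4 = -16 − 837 + 4 = -849, attained at (4, -3).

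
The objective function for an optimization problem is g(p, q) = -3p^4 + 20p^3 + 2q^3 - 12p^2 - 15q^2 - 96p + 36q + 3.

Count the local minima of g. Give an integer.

g separates as a function of p plus a function of q, so ∇g=0 decouples.
∂g/∂p = -12(p - 4)(p - 2)(p + 1) = 0 at p ∈ {-1, 2, 4}; ∂g/∂q = 6(q - 3)(q - 2) = 0 at q ∈ {2, 3}.
The Hessian is diagonal: diag(g_pp, g_qq). Second derivatives: g_pp(-1)=-180, g_pp(2)=72, g_pp(4)=-120; g_qq(2)=-6, g_qq(3)=6.
Local minima occur where both diagonal entries positive: (2, 3). Count: 1.

1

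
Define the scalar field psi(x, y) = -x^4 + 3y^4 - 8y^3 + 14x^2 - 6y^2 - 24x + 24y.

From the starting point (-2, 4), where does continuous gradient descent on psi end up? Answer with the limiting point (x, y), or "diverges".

(1, 2)

psi is separable, so gradient descent decouples: x follows -∂psi/∂x, y follows -∂psi/∂y.
∂psi/∂x = -4(x - 2)(x - 1)(x + 3); at x=-2 this is -48, so x increases.
∂psi/∂y = 12(y - 2)(y - 1)(y + 1); at y=4 this is 360, so y decreases.
x converges to its nearest critical value 1 (a local min of the x-part); y converges to 2. The iterate converges to (1, 2).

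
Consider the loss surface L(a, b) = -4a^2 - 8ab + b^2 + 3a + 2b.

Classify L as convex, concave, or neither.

L is quadratic, so its Hessian is the constant matrix H = [[-8, -8], [-8, 2]].
det(H) = -80, tr(H) = -6.
det(H) < 0, so H is indefinite: neither convex nor concave.

neither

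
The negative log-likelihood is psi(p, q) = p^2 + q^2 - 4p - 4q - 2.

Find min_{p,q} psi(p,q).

psi(p,q) separates as A(p) + B(q) − 2, so its minimum is min A + min B − 2.
A'(p) = 2p - 4 vanishes at p ∈ {2}; B'(q) = 2q - 4 vanishes at q ∈ {2}.
Local minima of A (where A''>0): A(2)=-4. Local minima of B: B(2)=-4.
So the global minimum of psi is A(2) + B(2) − 2 = -4 − 4 − 2 = -10, attained at (2, 2).

-10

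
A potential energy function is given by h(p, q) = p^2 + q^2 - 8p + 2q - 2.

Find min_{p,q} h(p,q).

-19

h(p,q) separates as A(p) + B(q) − 2, so its minimum is min A + min B − 2.
A'(p) = 2p - 8 vanishes at p ∈ {4}; B'(q) = 2q + 2 vanishes at q ∈ {-1}.
Local minima of A (where A''>0): A(4)=-16. Local minima of B: B(-1)=-1.
So the global minimum of h is A(4) + B(-1) − 2 = -16 − 1 − 2 = -19, attained at (4, -1).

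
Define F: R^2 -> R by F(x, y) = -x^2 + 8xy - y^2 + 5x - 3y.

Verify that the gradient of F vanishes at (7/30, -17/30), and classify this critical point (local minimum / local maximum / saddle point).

∇F = (-2x + 8y + 5, 8x - 2y - 3); substituting (7/30, -17/30) gives ∇F = (0, 0), so (7/30, -17/30) is indeed a critical point.
The Hessian of F is constant: H = [[-2, 8], [8, -2]].
det(H) = (-2)·(-2) − 8² = -60.
Since det(H) < 0, H is indefinite and the critical point is a saddle point.

saddle point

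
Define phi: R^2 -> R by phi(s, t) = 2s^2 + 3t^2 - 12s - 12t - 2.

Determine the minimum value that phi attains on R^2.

-32

phi(s,t) separates as P(s) + Q(t) − 2, so its minimum is min P + min Q − 2.
P'(s) = 4s - 12 vanishes at s ∈ {3}; Q'(t) = 6(t - 2) vanishes at t ∈ {2}.
Local minima of P (where P''>0): P(3)=-18. Local minima of Q: Q(2)=-12.
So the global minimum of phi is P(3) + Q(2) − 2 = -18 − 12 − 2 = -32, attained at (3, 2).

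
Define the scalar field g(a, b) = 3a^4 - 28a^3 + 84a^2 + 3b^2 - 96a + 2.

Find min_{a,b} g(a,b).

g(a,b) separates as P(a) + Q(b) + 2, so its minimum is min P + min Q + 2.
P'(a) = 12(a - 4)(a - 2)(a - 1) vanishes at a ∈ {1, 2, 4}; Q'(b) = 6b vanishes at b ∈ {0}.
Local minima of P (where P''>0): P(1)=-37, P(4)=-64. Local minima of Q: Q(0)=0.
So the global minimum of g is P(4) + Q(0) + 2 = -64 + 0 + 2 = -62, attained at (4, 0).

-62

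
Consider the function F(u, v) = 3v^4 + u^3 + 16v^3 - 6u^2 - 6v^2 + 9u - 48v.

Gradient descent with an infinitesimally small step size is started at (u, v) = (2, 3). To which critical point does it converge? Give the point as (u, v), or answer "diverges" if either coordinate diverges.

F is separable, so gradient descent decouples: u follows -∂F/∂u, v follows -∂F/∂v.
∂F/∂u = 3(u - 3)(u - 1); at u=2 this is -3, so u increases.
∂F/∂v = 12(v - 1)(v + 1)(v + 4); at v=3 this is 672, so v decreases.
u converges to its nearest critical value 3 (a local min of the u-part); v converges to 1. The iterate converges to (3, 1).

(3, 1)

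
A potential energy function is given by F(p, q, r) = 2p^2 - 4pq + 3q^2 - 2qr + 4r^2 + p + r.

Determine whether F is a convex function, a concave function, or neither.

F is quadratic, so its Hessian is the constant matrix H = [[4, -4, 0], [-4, 6, -2], [0, -2, 8]].
Leading principal minors: 4, 8, 48.
All positive ⇒ H ≻ 0 ⇒ convex.

convex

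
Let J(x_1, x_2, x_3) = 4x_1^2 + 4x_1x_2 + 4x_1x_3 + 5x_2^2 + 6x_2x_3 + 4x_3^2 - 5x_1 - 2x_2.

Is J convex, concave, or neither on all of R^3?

convex

J is quadratic, so its Hessian is the constant matrix H = [[8, 4, 4], [4, 10, 6], [4, 6, 8]].
Leading principal minors: 8, 64, 256.
All positive ⇒ H ≻ 0 ⇒ convex.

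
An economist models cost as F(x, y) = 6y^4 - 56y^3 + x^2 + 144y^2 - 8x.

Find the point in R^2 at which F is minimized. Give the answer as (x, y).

(4, 0)

F(x,y) separates as P(x) + Q(y), so its minimum is min P + min Q.
P'(x) = 2x - 8 vanishes at x ∈ {4}; Q'(y) = 24y(y - 4)(y - 3) vanishes at y ∈ {0, 3, 4}.
Local minima of P (where P''>0): P(4)=-16. Local minima of Q: Q(0)=0, Q(4)=256.
So the global minimum of F is P(4) + Q(0) = -16 + 0 = -16, attained at (4, 0).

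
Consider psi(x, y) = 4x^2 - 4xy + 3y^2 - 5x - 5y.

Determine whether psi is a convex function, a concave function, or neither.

convex

psi is quadratic, so its Hessian is the constant matrix H = [[8, -4], [-4, 6]].
det(H) = 32, tr(H) = 14.
det(H) > 0 and tr(H) > 0, so H is positive definite everywhere: convex.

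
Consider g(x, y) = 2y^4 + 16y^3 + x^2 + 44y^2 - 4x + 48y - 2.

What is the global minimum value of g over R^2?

g(x,y) separates as P(x) + Q(y) − 2, so its minimum is min P + min Q − 2.
P'(x) = 2x - 4 vanishes at x ∈ {2}; Q'(y) = 8(y + 1)(y + 2)(y + 3) vanishes at y ∈ {-3, -2, -1}.
Local minima of P (where P''>0): P(2)=-4. Local minima of Q: Q(-3)=-18, Q(-1)=-18.
So the global minimum of g is P(2) + Q(-3) − 2 = -4 − 18 − 2 = -24, attained at (2, -3).

-24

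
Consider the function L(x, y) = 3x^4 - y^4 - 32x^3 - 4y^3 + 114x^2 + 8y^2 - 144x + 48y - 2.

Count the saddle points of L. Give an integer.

L separates as a function of x plus a function of y, so ∇L=0 decouples.
∂L/∂x = 12(x - 4)(x - 3)(x - 1) = 0 at x ∈ {1, 3, 4}; ∂L/∂y = -4(y - 2)(y + 2)(y + 3) = 0 at y ∈ {-3, -2, 2}.
The Hessian is diagonal: diag(L_xx, L_yy). Second derivatives: L_xx(1)=72, L_xx(3)=-24, L_xx(4)=36; L_yy(-3)=-20, L_yy(-2)=16, L_yy(2)=-80.
Saddle points occur where the two diagonal entries have opposite signs: (1, -3), (1, 2), (3, -2), (4, -3), (4, 2). Count: 5.

5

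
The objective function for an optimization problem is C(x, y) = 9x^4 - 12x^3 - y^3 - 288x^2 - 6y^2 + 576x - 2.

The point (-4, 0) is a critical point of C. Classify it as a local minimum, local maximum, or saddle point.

saddle point

The mixed partial ∂²C/∂x∂y is 0, so the Hessian at any point is diag(C_xx, C_yy) = diag(36(3x^2 - 2x - 16), -6(y + 2)).
At (-4, 0): H = diag(1440, -12).
The eigenvalues have opposite signs, so H is indefinite: a saddle point.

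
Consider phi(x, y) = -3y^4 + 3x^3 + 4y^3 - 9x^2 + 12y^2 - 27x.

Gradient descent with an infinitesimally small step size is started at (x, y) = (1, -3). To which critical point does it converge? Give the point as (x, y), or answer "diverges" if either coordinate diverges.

phi is separable, so gradient descent decouples: x follows -∂phi/∂x, y follows -∂phi/∂y.
∂phi/∂x = 9(x - 3)(x + 1); at x=1 this is -36, so x increases.
∂phi/∂y = -12y(y - 2)(y + 1); at y=-3 this is 360, so y decreases.
The y-coordinate has no critical point in that direction and runs off to infinity.

diverges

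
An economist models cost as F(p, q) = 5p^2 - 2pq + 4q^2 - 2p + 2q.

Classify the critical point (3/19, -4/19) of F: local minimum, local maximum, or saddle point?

The Hessian of F is constant: H = [[10, -2], [-2, 8]].
det(H) = 10·8 − (-2)² = 76.
det(H) > 0 and tr(H) = 18 > 0, so H is positive definite and the point is a local minimum.

local minimum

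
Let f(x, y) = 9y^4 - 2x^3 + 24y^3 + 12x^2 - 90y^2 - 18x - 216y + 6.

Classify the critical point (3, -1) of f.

local maximum

The mixed partial ∂²f/∂x∂y is 0, so the Hessian at any point is diag(f_xx, f_yy) = diag(12(-x + 2), 36(3y^2 + 4y - 5)).
At (3, -1): H = diag(-12, -216).
Both eigenvalues are negative, so H is negative definite: a local maximum.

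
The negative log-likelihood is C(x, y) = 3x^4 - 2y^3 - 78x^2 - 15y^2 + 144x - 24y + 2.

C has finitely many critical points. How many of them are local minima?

C separates as a function of x plus a function of y, so ∇C=0 decouples.
∂C/∂x = 12(x - 3)(x - 1)(x + 4) = 0 at x ∈ {-4, 1, 3}; ∂C/∂y = -6(y + 1)(y + 4) = 0 at y ∈ {-4, -1}.
The Hessian is diagonal: diag(C_xx, C_yy). Second derivatives: C_xx(-4)=420, C_xx(1)=-120, C_xx(3)=168; C_yy(-4)=18, C_yy(-1)=-18.
Local minima occur where both diagonal entries positive: (-4, -4), (3, -4). Count: 2.

2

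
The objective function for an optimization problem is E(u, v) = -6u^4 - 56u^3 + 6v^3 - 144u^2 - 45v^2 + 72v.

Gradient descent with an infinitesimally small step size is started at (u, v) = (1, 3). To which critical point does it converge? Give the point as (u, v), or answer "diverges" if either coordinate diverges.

E is separable, so gradient descent decouples: u follows -∂E/∂u, v follows -∂E/∂v.
∂E/∂u = -24u(u + 3)(u + 4); at u=1 this is -480, so u increases.
∂E/∂v = 18(v - 4)(v - 1); at v=3 this is -36, so v increases.
The u-coordinate has no critical point in that direction and runs off to infinity.

diverges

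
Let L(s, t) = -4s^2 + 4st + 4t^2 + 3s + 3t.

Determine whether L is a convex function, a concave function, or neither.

neither

L is quadratic, so its Hessian is the constant matrix H = [[-8, 4], [4, 8]].
det(H) = -80, tr(H) = 0.
det(H) < 0, so H is indefinite: neither convex nor concave.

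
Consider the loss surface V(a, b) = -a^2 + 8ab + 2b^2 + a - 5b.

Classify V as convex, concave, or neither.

neither

V is quadratic, so its Hessian is the constant matrix H = [[-2, 8], [8, 4]].
det(H) = -72, tr(H) = 2.
det(H) < 0, so H is indefinite: neither convex nor concave.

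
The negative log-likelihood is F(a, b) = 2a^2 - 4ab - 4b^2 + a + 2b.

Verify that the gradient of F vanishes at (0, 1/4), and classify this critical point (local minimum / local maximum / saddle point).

saddle point

∇F = (4a - 4b + 1, -4a - 8b + 2); substituting (0, 1/4) gives ∇F = (0, 0), so (0, 1/4) is indeed a critical point.
The Hessian of F is constant: H = [[4, -4], [-4, -8]].
det(H) = 4·(-8) − (-4)² = -48.
Since det(H) < 0, H is indefinite and the critical point is a saddle point.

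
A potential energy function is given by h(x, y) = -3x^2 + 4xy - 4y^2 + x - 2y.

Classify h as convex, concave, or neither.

concave

h is quadratic, so its Hessian is the constant matrix H = [[-6, 4], [4, -8]].
det(H) = 32, tr(H) = -14.
det(H) > 0 and tr(H) < 0, so H is negative definite everywhere: concave.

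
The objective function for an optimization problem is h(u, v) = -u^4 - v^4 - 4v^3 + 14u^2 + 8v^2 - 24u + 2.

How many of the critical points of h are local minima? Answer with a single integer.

1

h separates as a function of u plus a function of v, so ∇h=0 decouples.
∂h/∂u = -4(u - 2)(u - 1)(u + 3) = 0 at u ∈ {-3, 1, 2}; ∂h/∂v = -4v(v - 1)(v + 4) = 0 at v ∈ {-4, 0, 1}.
The Hessian is diagonal: diag(h_uu, h_vv). Second derivatives: h_uu(-3)=-80, h_uu(1)=16, h_uu(2)=-20; h_vv(-4)=-80, h_vv(0)=16, h_vv(1)=-20.
Local minima occur where both diagonal entries positive: (1, 0). Count: 1.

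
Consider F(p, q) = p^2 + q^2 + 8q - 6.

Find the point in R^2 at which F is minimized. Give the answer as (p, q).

F(p,q) separates as A(p) + B(q) − 6, so its minimum is min A + min B − 6.
A'(p) = 2p vanishes at p ∈ {0}; B'(q) = 2q + 8 vanishes at q ∈ {-4}.
Local minima of A (where A''>0): A(0)=0. Local minima of B: B(-4)=-16.
So the global minimum of F is A(0) + B(-4) − 6 = 0 − 16 − 6 = -22, attained at (0, -4).

(0, -4)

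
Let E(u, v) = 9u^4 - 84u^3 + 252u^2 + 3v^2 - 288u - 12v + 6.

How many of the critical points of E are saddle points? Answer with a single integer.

1

E separates as a function of u plus a function of v, so ∇E=0 decouples.
∂E/∂u = 36(u - 4)(u - 2)(u - 1) = 0 at u ∈ {1, 2, 4}; ∂E/∂v = 6(v - 2) = 0 at v ∈ {2}.
The Hessian is diagonal: diag(E_uu, E_vv). Second derivatives: E_uu(1)=108, E_uu(2)=-72, E_uu(4)=216; E_vv(2)=6.
Saddle points occur where the two diagonal entries have opposite signs: (2, 2). Count: 1.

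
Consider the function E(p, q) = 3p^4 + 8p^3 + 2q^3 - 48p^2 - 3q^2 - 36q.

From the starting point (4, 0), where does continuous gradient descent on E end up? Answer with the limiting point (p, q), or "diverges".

(2, 3)

E is separable, so gradient descent decouples: p follows -∂E/∂p, q follows -∂E/∂q.
∂E/∂p = 12p(p - 2)(p + 4); at p=4 this is 768, so p decreases.
∂E/∂q = 6(q - 3)(q + 2); at q=0 this is -36, so q increases.
p converges to its nearest critical value 2 (a local min of the p-part); q converges to 3. The iterate converges to (2, 3).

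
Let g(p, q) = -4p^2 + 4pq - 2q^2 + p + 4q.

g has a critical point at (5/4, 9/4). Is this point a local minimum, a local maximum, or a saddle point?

local maximum

The Hessian of g is constant: H = [[-8, 4], [4, -4]].
det(H) = (-8)·(-4) − 4² = 16.
det(H) > 0 and tr(H) = -12 < 0, so H is negative definite and the point is a local maximum.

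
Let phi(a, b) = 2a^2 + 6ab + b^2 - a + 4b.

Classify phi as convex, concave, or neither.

neither

phi is quadratic, so its Hessian is the constant matrix H = [[4, 6], [6, 2]].
det(H) = -28, tr(H) = 6.
det(H) < 0, so H is indefinite: neither convex nor concave.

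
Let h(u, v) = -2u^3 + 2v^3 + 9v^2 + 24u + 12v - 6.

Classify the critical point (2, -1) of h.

saddle point

The mixed partial ∂²h/∂u∂v is 0, so the Hessian at any point is diag(h_uu, h_vv) = diag(-12u, 6(2v + 3)).
At (2, -1): H = diag(-24, 6).
The eigenvalues have opposite signs, so H is indefinite: a saddle point.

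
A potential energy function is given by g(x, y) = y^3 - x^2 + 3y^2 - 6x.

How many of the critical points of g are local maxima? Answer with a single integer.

1

g separates as a function of x plus a function of y, so ∇g=0 decouples.
∂g/∂x = -2(x + 3) = 0 at x ∈ {-3}; ∂g/∂y = 3y(y + 2) = 0 at y ∈ {-2, 0}.
The Hessian is diagonal: diag(g_xx, g_yy). Second derivatives: g_xx(-3)=-2; g_yy(-2)=-6, g_yy(0)=6.
Local maxima occur where both diagonal entries negative: (-3, -2). Count: 1.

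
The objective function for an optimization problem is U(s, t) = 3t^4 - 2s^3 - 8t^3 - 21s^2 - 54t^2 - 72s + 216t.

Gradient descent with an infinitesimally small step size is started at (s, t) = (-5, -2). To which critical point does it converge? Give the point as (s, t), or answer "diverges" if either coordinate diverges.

(-4, -3)

U is separable, so gradient descent decouples: s follows -∂U/∂s, t follows -∂U/∂t.
∂U/∂s = -6(s + 3)(s + 4); at s=-5 this is -12, so s increases.
∂U/∂t = 12(t - 3)(t - 2)(t + 3); at t=-2 this is 240, so t decreases.
s converges to its nearest critical value -4 (a local min of the s-part); t converges to -3. The iterate converges to (-4, -3).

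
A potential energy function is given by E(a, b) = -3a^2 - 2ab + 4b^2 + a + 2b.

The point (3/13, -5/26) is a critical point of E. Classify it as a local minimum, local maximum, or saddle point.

The Hessian of E is constant: H = [[-6, -2], [-2, 8]].
det(H) = (-6)·8 − (-2)² = -52.
Since det(H) < 0, H is indefinite and the critical point is a saddle point.

saddle point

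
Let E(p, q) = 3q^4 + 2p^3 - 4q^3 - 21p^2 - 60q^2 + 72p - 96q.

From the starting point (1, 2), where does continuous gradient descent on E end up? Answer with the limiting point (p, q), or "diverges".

diverges

E is separable, so gradient descent decouples: p follows -∂E/∂p, q follows -∂E/∂q.
∂E/∂p = 6(p - 4)(p - 3); at p=1 this is 36, so p decreases.
∂E/∂q = 12(q - 4)(q + 1)(q + 2); at q=2 this is -288, so q increases.
The p-coordinate has no critical point in that direction and runs off to infinity.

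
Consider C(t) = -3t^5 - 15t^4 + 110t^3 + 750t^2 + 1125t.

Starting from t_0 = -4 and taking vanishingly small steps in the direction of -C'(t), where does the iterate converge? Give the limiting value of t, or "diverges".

-5

C'(t) = -15(t - 5)(t + 1)(t + 3)(t + 5), so C'(-4) = 405.
Gradient descent moves in the -C' direction, i.e. t is decreasing.
The nearest critical point in that direction is t = -5, where C'' = 1200 > 0 (a local minimum). The iterate converges there.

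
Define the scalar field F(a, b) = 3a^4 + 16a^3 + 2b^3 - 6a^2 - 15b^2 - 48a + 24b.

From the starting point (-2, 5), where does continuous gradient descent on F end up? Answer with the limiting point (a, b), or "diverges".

F is separable, so gradient descent decouples: a follows -∂F/∂a, b follows -∂F/∂b.
∂F/∂a = 12(a - 1)(a + 1)(a + 4); at a=-2 this is 72, so a decreases.
∂F/∂b = 6(b - 4)(b - 1); at b=5 this is 24, so b decreases.
a converges to its nearest critical value -4 (a local min of the a-part); b converges to 4. The iterate converges to (-4, 4).

(-4, 4)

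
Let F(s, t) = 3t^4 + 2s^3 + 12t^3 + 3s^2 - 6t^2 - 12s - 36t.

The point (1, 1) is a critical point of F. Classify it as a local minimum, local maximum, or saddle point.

The mixed partial ∂²F/∂s∂t is 0, so the Hessian at any point is diag(F_ss, F_tt) = diag(6(2s + 1), 12(3t^2 + 6t - 1)).
At (1, 1): H = diag(18, 96).
Both eigenvalues are positive, so H is positive definite: a local minimum.

local minimum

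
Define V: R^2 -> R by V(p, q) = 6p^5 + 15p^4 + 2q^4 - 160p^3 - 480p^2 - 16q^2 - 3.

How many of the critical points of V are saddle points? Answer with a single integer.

6

V separates as a function of p plus a function of q, so ∇V=0 decouples.
∂V/∂p = 30p(p - 4)(p + 2)(p + 4) = 0 at p ∈ {-4, -2, 0, 4}; ∂V/∂q = 8q(q - 2)(q + 2) = 0 at q ∈ {-2, 0, 2}.
The Hessian is diagonal: diag(V_pp, V_qq). Second derivatives: V_pp(-4)=-1920, V_pp(-2)=720, V_pp(0)=-960, V_pp(4)=5760; V_qq(-2)=64, V_qq(0)=-32, V_qq(2)=64.
Saddle points occur where the two diagonal entries have opposite signs: (-4, -2), (-4, 2), (-2, 0), (0, -2), (0, 2), (4, 0). Count: 6.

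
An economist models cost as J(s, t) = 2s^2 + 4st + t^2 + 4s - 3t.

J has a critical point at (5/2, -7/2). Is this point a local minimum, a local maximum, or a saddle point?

The Hessian of J is constant: H = [[4, 4], [4, 2]].
det(H) = 4·2 − 4² = -8.
Since det(H) < 0, H is indefinite and the critical point is a saddle point.

saddle point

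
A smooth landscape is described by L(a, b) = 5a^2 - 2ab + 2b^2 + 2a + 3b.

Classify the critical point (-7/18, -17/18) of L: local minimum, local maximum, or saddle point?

local minimum

The Hessian of L is constant: H = [[10, -2], [-2, 4]].
det(H) = 10·4 − (-2)² = 36.
det(H) > 0 and tr(H) = 14 > 0, so H is positive definite and the point is a local minimum.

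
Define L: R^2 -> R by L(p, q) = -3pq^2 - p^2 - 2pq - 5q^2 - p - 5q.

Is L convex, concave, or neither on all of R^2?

neither

The term -3pq^2 is cubic, so the Hessian is not constant.
∂²L/∂q² = -6p - 10, which takes both signs as p varies (negative for sufficiently large p). A diagonal entry of the Hessian changing sign means the Hessian is neither positive- nor negative-semidefinite on all of R^2.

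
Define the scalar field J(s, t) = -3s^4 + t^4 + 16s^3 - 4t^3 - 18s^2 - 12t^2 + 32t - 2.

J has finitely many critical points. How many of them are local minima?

2

J separates as a function of s plus a function of t, so ∇J=0 decouples.
∂J/∂s = -12s(s - 3)(s - 1) = 0 at s ∈ {0, 1, 3}; ∂J/∂t = 4(t - 4)(t - 1)(t + 2) = 0 at t ∈ {-2, 1, 4}.
The Hessian is diagonal: diag(J_ss, J_tt). Second derivatives: J_ss(0)=-36, J_ss(1)=24, J_ss(3)=-72; J_tt(-2)=72, J_tt(1)=-36, J_tt(4)=72.
Local minima occur where both diagonal entries positive: (1, -2), (1, 4). Count: 2.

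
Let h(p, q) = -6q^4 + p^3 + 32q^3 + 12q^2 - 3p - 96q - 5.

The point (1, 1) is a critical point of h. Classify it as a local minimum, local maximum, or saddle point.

The mixed partial ∂²h/∂p∂q is 0, so the Hessian at any point is diag(h_pp, h_qq) = diag(6p, 24(-3q^2 + 8q + 1)).
At (1, 1): H = diag(6, 144).
Both eigenvalues are positive, so H is positive definite: a local minimum.

local minimum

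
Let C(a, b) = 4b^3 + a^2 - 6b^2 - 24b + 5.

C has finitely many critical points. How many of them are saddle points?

1

C separates as a function of a plus a function of b, so ∇C=0 decouples.
∂C/∂a = 2a = 0 at a ∈ {0}; ∂C/∂b = 12(b - 2)(b + 1) = 0 at b ∈ {-1, 2}.
The Hessian is diagonal: diag(C_aa, C_bb). Second derivatives: C_aa(0)=2; C_bb(-1)=-36, C_bb(2)=36.
Saddle points occur where the two diagonal entries have opposite signs: (0, -1). Count: 1.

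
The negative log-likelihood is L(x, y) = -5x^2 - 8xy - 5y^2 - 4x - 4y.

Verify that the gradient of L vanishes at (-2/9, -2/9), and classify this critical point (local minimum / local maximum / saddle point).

∇L = (-10x - 8y - 4, -8x - 10y - 4); substituting (-2/9, -2/9) gives ∇L = (0, 0), so (-2/9, -2/9) is indeed a critical point.
The Hessian of L is constant: H = [[-10, -8], [-8, -10]].
det(H) = (-10)·(-10) − (-8)² = 36.
det(H) > 0 and tr(H) = -20 < 0, so H is negative definite and the point is a local maximum.

local maximum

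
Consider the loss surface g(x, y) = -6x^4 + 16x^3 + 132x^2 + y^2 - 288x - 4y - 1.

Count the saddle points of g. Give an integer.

g separates as a function of x plus a function of y, so ∇g=0 decouples.
∂g/∂x = -24(x - 4)(x - 1)(x + 3) = 0 at x ∈ {-3, 1, 4}; ∂g/∂y = 2(y - 2) = 0 at y ∈ {2}.
The Hessian is diagonal: diag(g_xx, g_yy). Second derivatives: g_xx(-3)=-672, g_xx(1)=288, g_xx(4)=-504; g_yy(2)=2.
Saddle points occur where the two diagonal entries have opposite signs: (-3, 2), (4, 2). Count: 2.

2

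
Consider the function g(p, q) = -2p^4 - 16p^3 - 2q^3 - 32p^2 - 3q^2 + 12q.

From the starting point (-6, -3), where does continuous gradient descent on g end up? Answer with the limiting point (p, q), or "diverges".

g is separable, so gradient descent decouples: p follows -∂g/∂p, q follows -∂g/∂q.
∂g/∂p = -8p(p + 2)(p + 4); at p=-6 this is 384, so p decreases.
∂g/∂q = -6(q - 1)(q + 2); at q=-3 this is -24, so q increases.
The p-coordinate has no critical point in that direction and runs off to infinity.

diverges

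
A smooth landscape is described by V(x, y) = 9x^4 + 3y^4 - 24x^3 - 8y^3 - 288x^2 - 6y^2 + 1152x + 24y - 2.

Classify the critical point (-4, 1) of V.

saddle point

The mixed partial ∂²V/∂x∂y is 0, so the Hessian at any point is diag(V_xx, V_yy) = diag(36(3x^2 - 4x - 16), 12(3y^2 - 4y - 1)).
At (-4, 1): H = diag(1728, -24).
The eigenvalues have opposite signs, so H is indefinite: a saddle point.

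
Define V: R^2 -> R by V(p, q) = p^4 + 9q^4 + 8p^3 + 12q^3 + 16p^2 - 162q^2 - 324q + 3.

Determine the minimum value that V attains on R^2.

V(p,q) separates as A(p) + B(q) + 3, so its minimum is min A + min B + 3.
A'(p) = 4p(p + 2)(p + 4) vanishes at p ∈ {-4, -2, 0}; B'(q) = 36(q - 3)(q + 1)(q + 3) vanishes at q ∈ {-3, -1, 3}.
Local minima of A (where A''>0): A(-4)=0, A(0)=0. Local minima of B: B(-3)=-81, B(3)=-1377.
So the global minimum of V is A(-4) + B(3) + 3 = 0 − 1377 + 3 = -1374, attained at (-4, 3).

-1374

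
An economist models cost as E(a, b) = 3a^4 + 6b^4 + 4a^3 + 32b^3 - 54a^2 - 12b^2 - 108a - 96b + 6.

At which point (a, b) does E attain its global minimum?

(3, -4)

E(a,b) separates as P(a) + Q(b) + 6, so its minimum is min P + min Q + 6.
P'(a) = 12(a - 3)(a + 1)(a + 3) vanishes at a ∈ {-3, -1, 3}; Q'(b) = 24(b - 1)(b + 1)(b + 4) vanishes at b ∈ {-4, -1, 1}.
Local minima of P (where P''>0): P(-3)=-27, P(3)=-459. Local minima of Q: Q(-4)=-320, Q(1)=-70.
So the global minimum of E is P(3) + Q(-4) + 6 = -459 − 320 + 6 = -773, attained at (3, -4).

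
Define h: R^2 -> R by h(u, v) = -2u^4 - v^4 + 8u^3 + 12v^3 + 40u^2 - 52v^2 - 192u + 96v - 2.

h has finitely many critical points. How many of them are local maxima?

h separates as a function of u plus a function of v, so ∇h=0 decouples.
∂h/∂u = -8(u - 4)(u - 2)(u + 3) = 0 at u ∈ {-3, 2, 4}; ∂h/∂v = -4(v - 4)(v - 3)(v - 2) = 0 at v ∈ {2, 3, 4}.
The Hessian is diagonal: diag(h_uu, h_vv). Second derivatives: h_uu(-3)=-280, h_uu(2)=80, h_uu(4)=-112; h_vv(2)=-8, h_vv(3)=4, h_vv(4)=-8.
Local maxima occur where both diagonal entries negative: (-3, 2), (-3, 4), (4, 2), (4, 4). Count: 4.

4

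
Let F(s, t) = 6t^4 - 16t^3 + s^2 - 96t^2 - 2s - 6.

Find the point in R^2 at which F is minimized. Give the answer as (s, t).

F(s,t) separates as P(s) + Q(t) − 6, so its minimum is min P + min Q − 6.
P'(s) = 2s - 2 vanishes at s ∈ {1}; Q'(t) = 24t(t - 4)(t + 2) vanishes at t ∈ {-2, 0, 4}.
Local minima of P (where P''>0): P(1)=-1. Local minima of Q: Q(-2)=-160, Q(4)=-1024.
So the global minimum of F is P(1) + Q(4) − 6 = -1 − 1024 − 6 = -1031, attained at (1, 4).

(1, 4)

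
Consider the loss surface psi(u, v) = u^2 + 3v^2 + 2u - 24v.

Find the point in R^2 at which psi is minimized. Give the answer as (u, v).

psi(u,v) separates as P(u) + Q(v), so its minimum is min P + min Q.
P'(u) = 2u + 2 vanishes at u ∈ {-1}; Q'(v) = 6v - 24 vanishes at v ∈ {4}.
Local minima of P (where P''>0): P(-1)=-1. Local minima of Q: Q(4)=-48.
So the global minimum of psi is P(-1) + Q(4) = -1 − 48 = -49, attained at (-1, 4).

(-1, 4)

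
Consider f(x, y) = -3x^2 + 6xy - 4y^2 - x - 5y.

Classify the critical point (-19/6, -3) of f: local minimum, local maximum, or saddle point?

local maximum

The Hessian of f is constant: H = [[-6, 6], [6, -8]].
det(H) = (-6)·(-8) − 6² = 12.
det(H) > 0 and tr(H) = -14 < 0, so H is negative definite and the point is a local maximum.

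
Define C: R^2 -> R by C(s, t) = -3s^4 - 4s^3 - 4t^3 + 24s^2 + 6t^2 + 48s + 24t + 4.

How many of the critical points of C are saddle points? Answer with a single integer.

C separates as a function of s plus a function of t, so ∇C=0 decouples.
∂C/∂s = -12(s - 2)(s + 1)(s + 2) = 0 at s ∈ {-2, -1, 2}; ∂C/∂t = -12(t - 2)(t + 1) = 0 at t ∈ {-1, 2}.
The Hessian is diagonal: diag(C_ss, C_tt). Second derivatives: C_ss(-2)=-48, C_ss(-1)=36, C_ss(2)=-144; C_tt(-1)=36, C_tt(2)=-36.
Saddle points occur where the two diagonal entries have opposite signs: (-2, -1), (-1, 2), (2, -1). Count: 3.

3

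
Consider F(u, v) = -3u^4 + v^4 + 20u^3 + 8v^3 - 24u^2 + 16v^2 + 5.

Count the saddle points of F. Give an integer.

F separates as a function of u plus a function of v, so ∇F=0 decouples.
∂F/∂u = -12u(u - 4)(u - 1) = 0 at u ∈ {0, 1, 4}; ∂F/∂v = 4v(v + 2)(v + 4) = 0 at v ∈ {-4, -2, 0}.
The Hessian is diagonal: diag(F_uu, F_vv). Second derivatives: F_uu(0)=-48, F_uu(1)=36, F_uu(4)=-144; F_vv(-4)=32, F_vv(-2)=-16, F_vv(0)=32.
Saddle points occur where the two diagonal entries have opposite signs: (0, -4), (0, 0), (1, -2), (4, -4), (4, 0). Count: 5.

5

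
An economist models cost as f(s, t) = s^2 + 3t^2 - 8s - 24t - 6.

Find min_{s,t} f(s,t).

-70

f(s,t) separates as P(s) + Q(t) − 6, so its minimum is min P + min Q − 6.
P'(s) = 2s - 8 vanishes at s ∈ {4}; Q'(t) = 6(t - 4) vanishes at t ∈ {4}.
Local minima of P (where P''>0): P(4)=-16. Local minima of Q: Q(4)=-48.
So the global minimum of f is P(4) + Q(4) − 6 = -16 − 48 − 6 = -70, attained at (4, 4).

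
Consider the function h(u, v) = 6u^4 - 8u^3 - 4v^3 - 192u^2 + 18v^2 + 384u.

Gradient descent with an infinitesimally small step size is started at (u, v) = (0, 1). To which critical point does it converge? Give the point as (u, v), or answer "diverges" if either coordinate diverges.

h is separable, so gradient descent decouples: u follows -∂h/∂u, v follows -∂h/∂v.
∂h/∂u = 24(u - 4)(u - 1)(u + 4); at u=0 this is 384, so u decreases.
∂h/∂v = -12v(v - 3); at v=1 this is 24, so v decreases.
u converges to its nearest critical value -4 (a local min of the u-part); v converges to 0. The iterate converges to (-4, 0).

(-4, 0)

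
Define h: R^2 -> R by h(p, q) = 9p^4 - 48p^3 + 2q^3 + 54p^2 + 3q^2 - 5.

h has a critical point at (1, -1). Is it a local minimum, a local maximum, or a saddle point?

The mixed partial ∂²h/∂p∂q is 0, so the Hessian at any point is diag(h_pp, h_qq) = diag(36(3p^2 - 8p + 3), 6(2q + 1)).
At (1, -1): H = diag(-72, -6).
Both eigenvalues are negative, so H is negative definite: a local maximum.

local maximum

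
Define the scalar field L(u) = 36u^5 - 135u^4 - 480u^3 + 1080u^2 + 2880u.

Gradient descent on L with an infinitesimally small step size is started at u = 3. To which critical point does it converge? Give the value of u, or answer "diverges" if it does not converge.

4

L'(u) = 180(u - 4)(u - 2)(u + 1)(u + 2), so L'(3) = -3600.
Gradient descent moves in the -L' direction, i.e. u is increasing.
The nearest critical point in that direction is u = 4, where L'' = 10800 > 0 (a local minimum). The iterate converges there.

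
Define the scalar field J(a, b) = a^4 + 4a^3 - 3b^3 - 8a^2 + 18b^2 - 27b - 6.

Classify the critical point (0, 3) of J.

local maximum

The mixed partial ∂²J/∂a∂b is 0, so the Hessian at any point is diag(J_aa, J_bb) = diag(4(3a^2 + 6a - 4), 18(-b + 2)).
At (0, 3): H = diag(-16, -18).
Both eigenvalues are negative, so H is negative definite: a local maximum.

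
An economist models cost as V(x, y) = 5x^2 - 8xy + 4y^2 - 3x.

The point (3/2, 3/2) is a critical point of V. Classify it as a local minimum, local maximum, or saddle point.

The Hessian of V is constant: H = [[10, -8], [-8, 8]].
det(H) = 10·8 − (-8)² = 16.
det(H) > 0 and tr(H) = 18 > 0, so H is positive definite and the point is a local minimum.

local minimum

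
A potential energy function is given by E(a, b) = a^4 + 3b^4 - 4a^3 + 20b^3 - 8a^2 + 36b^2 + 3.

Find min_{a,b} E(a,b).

E(a,b) separates as P(a) + Q(b) + 3, so its minimum is min P + min Q + 3.
P'(a) = 4a(a - 4)(a + 1) vanishes at a ∈ {-1, 0, 4}; Q'(b) = 12b(b + 2)(b + 3) vanishes at b ∈ {-3, -2, 0}.
Local minima of P (where P''>0): P(-1)=-3, P(4)=-128. Local minima of Q: Q(-3)=27, Q(0)=0.
So the global minimum of E is P(4) + Q(0) + 3 = -128 + 0 + 3 = -125, attained at (4, 0).

-125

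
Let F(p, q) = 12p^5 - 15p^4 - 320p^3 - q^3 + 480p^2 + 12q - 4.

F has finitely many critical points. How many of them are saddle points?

4

F separates as a function of p plus a function of q, so ∇F=0 decouples.
∂F/∂p = 60p(p - 4)(p - 1)(p + 4) = 0 at p ∈ {-4, 0, 1, 4}; ∂F/∂q = -3(q - 2)(q + 2) = 0 at q ∈ {-2, 2}.
The Hessian is diagonal: diag(F_pp, F_qq). Second derivatives: F_pp(-4)=-9600, F_pp(0)=960, F_pp(1)=-900, F_pp(4)=5760; F_qq(-2)=12, F_qq(2)=-12.
Saddle points occur where the two diagonal entries have opposite signs: (-4, -2), (0, 2), (1, -2), (4, 2). Count: 4.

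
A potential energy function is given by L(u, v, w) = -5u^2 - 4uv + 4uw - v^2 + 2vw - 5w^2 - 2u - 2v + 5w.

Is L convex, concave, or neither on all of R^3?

L is quadratic, so its Hessian is the constant matrix H = [[-10, -4, 4], [-4, -2, 2], [4, 2, -10]].
Leading principal minors: -10, 4, -32.
Signs alternate −, +, − ⇒ H ≺ 0 ⇒ concave.

concave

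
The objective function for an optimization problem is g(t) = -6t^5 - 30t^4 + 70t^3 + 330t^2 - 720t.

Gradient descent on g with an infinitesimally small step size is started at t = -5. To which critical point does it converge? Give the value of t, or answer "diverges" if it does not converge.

g'(t) = -30(t - 2)(t - 1)(t + 3)(t + 4), so g'(-5) = -2520.
Gradient descent moves in the -g' direction, i.e. t is increasing.
The nearest critical point in that direction is t = -4, where g'' = 900 > 0 (a local minimum). The iterate converges there.

-4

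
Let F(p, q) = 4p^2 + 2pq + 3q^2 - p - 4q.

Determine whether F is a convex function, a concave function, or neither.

F is quadratic, so its Hessian is the constant matrix H = [[8, 2], [2, 6]].
det(H) = 44, tr(H) = 14.
det(H) > 0 and tr(H) > 0, so H is positive definite everywhere: convex.

convex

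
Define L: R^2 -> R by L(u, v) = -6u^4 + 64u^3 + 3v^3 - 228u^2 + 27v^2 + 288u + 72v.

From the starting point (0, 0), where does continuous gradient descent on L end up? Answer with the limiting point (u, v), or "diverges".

diverges

L is separable, so gradient descent decouples: u follows -∂L/∂u, v follows -∂L/∂v.
∂L/∂u = -24(u - 4)(u - 3)(u - 1); at u=0 this is 288, so u decreases.
∂L/∂v = 9(v + 2)(v + 4); at v=0 this is 72, so v decreases.
The u-coordinate has no critical point in that direction and runs off to infinity.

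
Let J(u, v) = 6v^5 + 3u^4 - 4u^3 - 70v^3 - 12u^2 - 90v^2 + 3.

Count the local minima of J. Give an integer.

4

J separates as a function of u plus a function of v, so ∇J=0 decouples.
∂J/∂u = 12u(u - 2)(u + 1) = 0 at u ∈ {-1, 0, 2}; ∂J/∂v = 30v(v - 3)(v + 1)(v + 2) = 0 at v ∈ {-2, -1, 0, 3}.
The Hessian is diagonal: diag(J_uu, J_vv). Second derivatives: J_uu(-1)=36, J_uu(0)=-24, J_uu(2)=72; J_vv(-2)=-300, J_vv(-1)=120, J_vv(0)=-180, J_vv(3)=1800.
Local minima occur where both diagonal entries positive: (-1, -1), (-1, 3), (2, -1), (2, 3). Count: 4.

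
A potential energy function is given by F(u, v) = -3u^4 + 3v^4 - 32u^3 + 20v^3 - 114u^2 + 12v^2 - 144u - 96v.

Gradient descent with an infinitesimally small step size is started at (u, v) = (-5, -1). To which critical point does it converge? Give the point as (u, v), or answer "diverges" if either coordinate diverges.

diverges

F is separable, so gradient descent decouples: u follows -∂F/∂u, v follows -∂F/∂v.
∂F/∂u = -12(u + 1)(u + 3)(u + 4); at u=-5 this is 96, so u decreases.
∂F/∂v = 12(v - 1)(v + 2)(v + 4); at v=-1 this is -72, so v increases.
The u-coordinate has no critical point in that direction and runs off to infinity.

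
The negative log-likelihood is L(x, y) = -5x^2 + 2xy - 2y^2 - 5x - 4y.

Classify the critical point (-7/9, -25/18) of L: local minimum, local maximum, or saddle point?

local maximum

The Hessian of L is constant: H = [[-10, 2], [2, -4]].
det(H) = (-10)·(-4) − 2² = 36.
det(H) > 0 and tr(H) = -14 < 0, so H is negative definite and the point is a local maximum.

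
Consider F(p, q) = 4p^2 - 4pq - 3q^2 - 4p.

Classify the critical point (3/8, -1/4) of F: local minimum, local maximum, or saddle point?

The Hessian of F is constant: H = [[8, -4], [-4, -6]].
det(H) = 8·(-6) − (-4)² = -64.
Since det(H) < 0, H is indefinite and the critical point is a saddle point.

saddle point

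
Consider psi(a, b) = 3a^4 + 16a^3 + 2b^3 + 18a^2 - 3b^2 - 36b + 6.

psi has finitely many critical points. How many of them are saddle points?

3

psi separates as a function of a plus a function of b, so ∇psi=0 decouples.
∂psi/∂a = 12a(a + 1)(a + 3) = 0 at a ∈ {-3, -1, 0}; ∂psi/∂b = 6(b - 3)(b + 2) = 0 at b ∈ {-2, 3}.
The Hessian is diagonal: diag(psi_aa, psi_bb). Second derivatives: psi_aa(-3)=72, psi_aa(-1)=-24, psi_aa(0)=36; psi_bb(-2)=-30, psi_bb(3)=30.
Saddle points occur where the two diagonal entries have opposite signs: (-3, -2), (-1, 3), (0, -2). Count: 3.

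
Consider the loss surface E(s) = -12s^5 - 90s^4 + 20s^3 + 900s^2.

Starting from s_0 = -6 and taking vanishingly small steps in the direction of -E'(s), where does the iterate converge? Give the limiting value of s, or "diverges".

E'(s) = -60s(s - 2)(s + 3)(s + 5), so E'(-6) = -8640.
Gradient descent moves in the -E' direction, i.e. s is increasing.
The nearest critical point in that direction is s = -5, where E'' = 4200 > 0 (a local minimum). The iterate converges there.

-5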